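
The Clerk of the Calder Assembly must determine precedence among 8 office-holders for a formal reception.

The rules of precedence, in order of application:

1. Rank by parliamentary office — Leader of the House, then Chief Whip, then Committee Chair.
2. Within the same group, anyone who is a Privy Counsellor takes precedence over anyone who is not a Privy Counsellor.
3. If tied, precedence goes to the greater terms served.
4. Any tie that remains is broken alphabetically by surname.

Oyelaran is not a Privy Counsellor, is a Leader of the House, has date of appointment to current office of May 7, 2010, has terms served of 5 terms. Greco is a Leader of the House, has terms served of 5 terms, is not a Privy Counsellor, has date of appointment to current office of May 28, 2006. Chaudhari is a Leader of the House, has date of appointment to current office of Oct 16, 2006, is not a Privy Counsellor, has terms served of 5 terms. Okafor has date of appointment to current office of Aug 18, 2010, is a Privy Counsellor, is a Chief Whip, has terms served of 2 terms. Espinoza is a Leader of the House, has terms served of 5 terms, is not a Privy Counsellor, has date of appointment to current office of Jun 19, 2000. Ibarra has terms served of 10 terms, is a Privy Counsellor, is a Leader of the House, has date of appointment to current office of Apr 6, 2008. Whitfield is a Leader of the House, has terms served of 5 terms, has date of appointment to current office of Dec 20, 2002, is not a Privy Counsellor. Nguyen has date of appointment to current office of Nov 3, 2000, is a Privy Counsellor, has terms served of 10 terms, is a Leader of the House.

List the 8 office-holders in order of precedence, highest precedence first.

By parliamentary office: Ibarra, Nguyen, Chaudhari, Espinoza, Greco, Oyelaran and Whitfield (Leader of the House); then Okafor (Chief Whip).
Among Ibarra, Nguyen, Chaudhari, Espinoza, Greco, Oyelaran and Whitfield, a Privy Counsellor before not a Privy Counsellor: Ibarra and Nguyen (a Privy Counsellor) before Chaudhari, Espinoza, Greco, Oyelaran and Whitfield (not a Privy Counsellor).
Ibarra and Nguyen both have terms served 10 terms, so the next rule applies.
Among Ibarra and Nguyen, alphabetically by surname: Ibarra before Nguyen.
Chaudhari, Espinoza, Greco, Oyelaran and Whitfield all have terms served 5 terms, so the next rule applies.
Among Chaudhari, Espinoza, Greco, Oyelaran and Whitfield, alphabetically by surname: Chaudhari before Espinoza before Greco before Oyelaran before Whitfield.
Full order: Ibarra, Nguyen, Chaudhari, Espinoza, Greco, Oyelaran, Whitfield, Okafor.

Ibarra, Nguyen, Chaudhari, Espinoza, Greco, Oyelaran, Whitfield, Okafor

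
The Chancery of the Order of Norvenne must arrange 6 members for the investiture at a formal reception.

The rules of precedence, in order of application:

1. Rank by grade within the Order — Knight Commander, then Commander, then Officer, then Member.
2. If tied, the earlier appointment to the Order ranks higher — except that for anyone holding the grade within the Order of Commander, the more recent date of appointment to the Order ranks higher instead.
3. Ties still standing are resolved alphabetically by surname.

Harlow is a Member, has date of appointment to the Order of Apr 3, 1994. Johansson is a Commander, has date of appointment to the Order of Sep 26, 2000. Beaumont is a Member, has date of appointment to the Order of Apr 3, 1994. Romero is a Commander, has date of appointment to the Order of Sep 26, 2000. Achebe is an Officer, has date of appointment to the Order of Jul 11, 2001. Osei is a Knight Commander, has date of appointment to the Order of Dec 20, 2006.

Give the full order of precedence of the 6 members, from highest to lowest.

By grade within the Order: Osei (Knight Commander); then Johansson and Romero (Commander); then Achebe (Officer); then Beaumont and Harlow (Member).
Johansson and Romero both have date of appointment to the Order Sep 26, 2000, so the next rule applies.
Among Johansson and Romero, alphabetically by surname: Johansson before Romero.
Beaumont and Harlow both have date of appointment to the Order Apr 3, 1994, so the next rule applies.
Among Beaumont and Harlow, alphabetically by surname: Beaumont before Harlow.
Full order: Osei, Johansson, Romero, Achebe, Beaumont, Harlow.

Osei, Johansson, Romero, Achebe, Beaumont, Harlow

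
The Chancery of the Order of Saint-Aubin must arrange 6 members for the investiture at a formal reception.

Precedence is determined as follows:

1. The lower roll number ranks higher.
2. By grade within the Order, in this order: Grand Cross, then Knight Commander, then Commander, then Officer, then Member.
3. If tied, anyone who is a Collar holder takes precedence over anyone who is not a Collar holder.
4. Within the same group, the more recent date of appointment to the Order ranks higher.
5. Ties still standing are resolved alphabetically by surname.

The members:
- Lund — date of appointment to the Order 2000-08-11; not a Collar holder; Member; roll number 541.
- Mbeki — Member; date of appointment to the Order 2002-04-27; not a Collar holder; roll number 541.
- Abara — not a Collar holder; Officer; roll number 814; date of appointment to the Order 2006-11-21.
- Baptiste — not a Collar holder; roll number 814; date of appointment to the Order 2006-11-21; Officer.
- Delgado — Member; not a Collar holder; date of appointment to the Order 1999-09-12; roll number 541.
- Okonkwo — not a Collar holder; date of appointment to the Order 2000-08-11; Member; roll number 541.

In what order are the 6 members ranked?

By roll number (lower first): Mbeki, Lund, Okonkwo and Delgado (each 541); then Abara and Baptiste (both 814).
Mbeki, Lund, Okonkwo and Delgado are each Member, so the next rule applies.
Mbeki, Lund, Okonkwo and Delgado are each not a Collar holder, so the next rule applies.
Among Mbeki, Lund, Okonkwo and Delgado, by date of appointment to the Order (later first): Mbeki (2002-04-27) before Lund and Okonkwo (2000-08-11) before Delgado (1999-09-12).
Among Lund and Okonkwo, alphabetically by surname: Lund before Okonkwo.
Abara and Baptiste are each Officer, so the next rule applies.
Abara and Baptiste are each not a Collar holder, so the next rule applies.
Abara and Baptiste both have date of appointment to the Order 2006-11-21, so the next rule applies.
Among Abara and Baptiste, alphabetically by surname: Abara before Baptiste.
Full order: Mbeki, Lund, Okonkwo, Delgado, Abara, Baptiste.

Mbeki, Lund, Okonkwo, Delgado, Abara, Baptiste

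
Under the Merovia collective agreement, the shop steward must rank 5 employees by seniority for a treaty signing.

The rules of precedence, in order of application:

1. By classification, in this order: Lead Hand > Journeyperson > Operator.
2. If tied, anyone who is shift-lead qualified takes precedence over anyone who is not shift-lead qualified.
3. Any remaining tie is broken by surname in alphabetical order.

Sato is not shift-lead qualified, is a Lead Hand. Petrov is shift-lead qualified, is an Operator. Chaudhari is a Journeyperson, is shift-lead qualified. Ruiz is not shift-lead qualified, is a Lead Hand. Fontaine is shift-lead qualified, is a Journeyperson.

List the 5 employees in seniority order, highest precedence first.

Ruiz, Sato, Chaudhari, Fontaine, Petrov

By classification: Ruiz and Sato (Lead Hand); then Chaudhari and Fontaine (Journeyperson); then Petrov (Operator).
Ruiz and Sato are each not shift-lead qualified, so the next rule applies.
Among Ruiz and Sato, alphabetically by surname: Ruiz before Sato.
Chaudhari and Fontaine are each shift-lead qualified, so the next rule applies.
Among Chaudhari and Fontaine, alphabetically by surname: Chaudhari before Fontaine.
Full order: Ruiz, Sato, Chaudhari, Fontaine, Petrov.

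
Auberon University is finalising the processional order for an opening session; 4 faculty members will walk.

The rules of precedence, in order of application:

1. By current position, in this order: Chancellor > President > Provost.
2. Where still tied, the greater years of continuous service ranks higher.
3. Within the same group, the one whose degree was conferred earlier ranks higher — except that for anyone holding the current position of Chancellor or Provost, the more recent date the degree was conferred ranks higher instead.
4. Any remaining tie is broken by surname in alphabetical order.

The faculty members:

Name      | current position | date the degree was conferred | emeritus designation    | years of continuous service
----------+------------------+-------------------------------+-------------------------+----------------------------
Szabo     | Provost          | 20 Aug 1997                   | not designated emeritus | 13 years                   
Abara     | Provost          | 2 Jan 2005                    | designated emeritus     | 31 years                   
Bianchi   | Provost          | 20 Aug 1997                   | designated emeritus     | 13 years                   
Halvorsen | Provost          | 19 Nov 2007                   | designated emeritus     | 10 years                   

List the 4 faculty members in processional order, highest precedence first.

Abara, Bianchi, Szabo, Halvorsen

By current position: Abara, Bianchi, Szabo and Halvorsen (Provost).
Among Abara, Bianchi, Szabo and Halvorsen, by years of continuous service (higher first): Abara (31 years) before Bianchi and Szabo (13 years) before Halvorsen (10 years).
Bianchi and Szabo both have date the degree was conferred 20 Aug 1997, so the next rule applies.
Among Bianchi and Szabo, alphabetically by surname: Bianchi before Szabo.
Full order: Abara, Bianchi, Szabo, Halvorsen.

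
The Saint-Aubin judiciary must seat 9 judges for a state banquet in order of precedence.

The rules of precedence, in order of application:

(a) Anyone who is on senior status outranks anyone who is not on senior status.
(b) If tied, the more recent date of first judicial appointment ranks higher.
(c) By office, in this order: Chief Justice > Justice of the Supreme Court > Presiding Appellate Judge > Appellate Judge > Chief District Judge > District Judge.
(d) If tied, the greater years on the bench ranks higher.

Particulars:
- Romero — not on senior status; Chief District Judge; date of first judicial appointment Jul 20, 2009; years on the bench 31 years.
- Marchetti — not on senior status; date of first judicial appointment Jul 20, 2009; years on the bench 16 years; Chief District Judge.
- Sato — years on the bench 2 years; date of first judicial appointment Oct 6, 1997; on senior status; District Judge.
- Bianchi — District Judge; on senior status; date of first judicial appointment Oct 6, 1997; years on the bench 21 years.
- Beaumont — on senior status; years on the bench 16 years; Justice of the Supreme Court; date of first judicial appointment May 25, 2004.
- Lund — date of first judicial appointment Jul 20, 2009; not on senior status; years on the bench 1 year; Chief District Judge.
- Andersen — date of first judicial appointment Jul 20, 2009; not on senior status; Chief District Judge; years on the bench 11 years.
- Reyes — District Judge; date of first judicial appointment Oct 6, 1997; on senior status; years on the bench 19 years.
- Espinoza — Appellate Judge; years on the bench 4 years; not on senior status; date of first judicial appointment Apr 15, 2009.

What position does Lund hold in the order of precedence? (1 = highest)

By the first rule: Beaumont, Bianchi, Reyes and Sato (each on senior status); then Romero, Marchetti, Andersen, Lund and Espinoza (each not on senior status).
Among Beaumont, Bianchi, Reyes and Sato, by date of first judicial appointment (later first): Beaumont (May 25, 2004) before Bianchi, Reyes and Sato (Oct 6, 1997).
Bianchi, Reyes and Sato are each District Judge, so the next rule applies.
Among Bianchi, Reyes and Sato, by years on the bench (higher first): Bianchi (21 years) before Reyes (19 years) before Sato (2 years).
Among Romero, Marchetti, Andersen, Lund and Espinoza, by date of first judicial appointment (later first): Romero, Marchetti, Andersen and Lund (Jul 20, 2009) before Espinoza (Apr 15, 2009).
Romero, Marchetti, Andersen and Lund are each Chief District Judge, so the next rule applies.
Among Romero, Marchetti, Andersen and Lund, by years on the bench (higher first): Romero (31 years) before Marchetti (16 years) before Andersen (11 years) before Lund (1 year).
Order: Beaumont, Bianchi, Reyes, Sato, Romero, Marchetti, Andersen, Lund, Espinoza. So position 8.

8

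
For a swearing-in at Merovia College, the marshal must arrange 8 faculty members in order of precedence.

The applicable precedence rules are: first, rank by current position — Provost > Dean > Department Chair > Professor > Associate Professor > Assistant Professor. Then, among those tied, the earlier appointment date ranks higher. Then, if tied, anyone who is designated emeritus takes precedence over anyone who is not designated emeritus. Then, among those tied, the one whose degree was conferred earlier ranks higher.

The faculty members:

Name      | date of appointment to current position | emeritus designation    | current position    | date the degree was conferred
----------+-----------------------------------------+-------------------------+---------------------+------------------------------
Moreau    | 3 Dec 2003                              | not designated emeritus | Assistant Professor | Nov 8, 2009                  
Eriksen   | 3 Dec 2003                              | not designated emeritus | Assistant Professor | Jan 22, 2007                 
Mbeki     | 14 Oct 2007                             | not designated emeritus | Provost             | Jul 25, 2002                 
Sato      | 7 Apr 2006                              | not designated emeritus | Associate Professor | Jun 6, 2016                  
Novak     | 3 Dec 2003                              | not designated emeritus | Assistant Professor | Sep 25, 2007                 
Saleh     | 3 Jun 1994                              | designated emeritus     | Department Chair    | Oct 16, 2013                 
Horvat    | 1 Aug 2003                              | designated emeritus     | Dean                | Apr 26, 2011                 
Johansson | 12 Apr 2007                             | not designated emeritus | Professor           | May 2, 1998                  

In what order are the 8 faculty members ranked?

By current position: Mbeki (Provost); then Horvat (Dean); then Saleh (Department Chair); then Johansson (Professor); then Sato (Associate Professor); then Eriksen, Novak and Moreau (Assistant Professor).
Eriksen, Novak and Moreau all have date of appointment to current position 3 Dec 2003, so the next rule applies.
Eriksen, Novak and Moreau are each not designated emeritus, so the next rule applies.
Among Eriksen, Novak and Moreau, by date the degree was conferred (earlier first): Eriksen (Jan 22, 2007) before Novak (Sep 25, 2007) before Moreau (Nov 8, 2009).
Full order: Mbeki, Horvat, Saleh, Johansson, Sato, Eriksen, Novak, Moreau.

Mbeki, Horvat, Saleh, Johansson, Sato, Eriksen, Novak, Moreau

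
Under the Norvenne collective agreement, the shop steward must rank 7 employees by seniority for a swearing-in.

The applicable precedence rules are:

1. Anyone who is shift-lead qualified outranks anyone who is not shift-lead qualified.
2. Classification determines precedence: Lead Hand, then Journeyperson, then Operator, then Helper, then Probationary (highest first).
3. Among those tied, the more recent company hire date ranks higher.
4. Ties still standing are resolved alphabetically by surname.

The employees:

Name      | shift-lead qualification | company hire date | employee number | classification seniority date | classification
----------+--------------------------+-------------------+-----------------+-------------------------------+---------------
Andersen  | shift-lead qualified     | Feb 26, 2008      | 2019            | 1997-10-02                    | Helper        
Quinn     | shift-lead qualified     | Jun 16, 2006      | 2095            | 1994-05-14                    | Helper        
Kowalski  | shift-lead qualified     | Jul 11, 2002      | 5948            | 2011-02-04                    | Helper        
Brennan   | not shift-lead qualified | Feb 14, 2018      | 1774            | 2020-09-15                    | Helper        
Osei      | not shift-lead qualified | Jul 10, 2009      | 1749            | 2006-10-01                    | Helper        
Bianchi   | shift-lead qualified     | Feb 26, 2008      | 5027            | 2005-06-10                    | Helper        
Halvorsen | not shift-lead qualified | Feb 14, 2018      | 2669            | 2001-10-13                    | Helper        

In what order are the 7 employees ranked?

Andersen, Bianchi, Quinn, Kowalski, Brennan, Halvorsen, Osei

By the first rule: Andersen, Bianchi, Quinn and Kowalski (each shift-lead qualified); then Brennan, Halvorsen and Osei (each not shift-lead qualified).
Andersen, Bianchi, Quinn and Kowalski are each Helper, so the next rule applies.
Among Andersen, Bianchi, Quinn and Kowalski, by company hire date (later first): Andersen and Bianchi (Feb 26, 2008) before Quinn (Jun 16, 2006) before Kowalski (Jul 11, 2002).
Among Andersen and Bianchi, alphabetically by surname: Andersen before Bianchi.
Brennan, Halvorsen and Osei are each Helper, so the next rule applies.
Among Brennan, Halvorsen and Osei, by company hire date (later first): Brennan and Halvorsen (Feb 14, 2018) before Osei (Jul 10, 2009).
Among Brennan and Halvorsen, alphabetically by surname: Brennan before Halvorsen.
Full order: Andersen, Bianchi, Quinn, Kowalski, Brennan, Halvorsen, Osei.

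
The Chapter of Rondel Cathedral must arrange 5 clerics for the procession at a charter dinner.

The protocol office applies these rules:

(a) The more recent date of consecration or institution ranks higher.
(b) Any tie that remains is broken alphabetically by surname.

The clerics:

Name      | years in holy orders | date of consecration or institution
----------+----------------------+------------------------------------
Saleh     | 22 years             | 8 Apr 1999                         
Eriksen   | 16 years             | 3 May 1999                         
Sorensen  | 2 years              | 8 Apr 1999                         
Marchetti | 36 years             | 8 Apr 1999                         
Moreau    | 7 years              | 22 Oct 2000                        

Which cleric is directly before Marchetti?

Eriksen

By date of consecration or institution (later first): Moreau (22 Oct 2000); then Eriksen (3 May 1999); then Marchetti, Saleh and Sorensen (each 8 Apr 1999).
Among Marchetti, Saleh and Sorensen, alphabetically by surname: Marchetti before Saleh before Sorensen.
Order: Moreau, Eriksen, Marchetti, Saleh, Sorensen.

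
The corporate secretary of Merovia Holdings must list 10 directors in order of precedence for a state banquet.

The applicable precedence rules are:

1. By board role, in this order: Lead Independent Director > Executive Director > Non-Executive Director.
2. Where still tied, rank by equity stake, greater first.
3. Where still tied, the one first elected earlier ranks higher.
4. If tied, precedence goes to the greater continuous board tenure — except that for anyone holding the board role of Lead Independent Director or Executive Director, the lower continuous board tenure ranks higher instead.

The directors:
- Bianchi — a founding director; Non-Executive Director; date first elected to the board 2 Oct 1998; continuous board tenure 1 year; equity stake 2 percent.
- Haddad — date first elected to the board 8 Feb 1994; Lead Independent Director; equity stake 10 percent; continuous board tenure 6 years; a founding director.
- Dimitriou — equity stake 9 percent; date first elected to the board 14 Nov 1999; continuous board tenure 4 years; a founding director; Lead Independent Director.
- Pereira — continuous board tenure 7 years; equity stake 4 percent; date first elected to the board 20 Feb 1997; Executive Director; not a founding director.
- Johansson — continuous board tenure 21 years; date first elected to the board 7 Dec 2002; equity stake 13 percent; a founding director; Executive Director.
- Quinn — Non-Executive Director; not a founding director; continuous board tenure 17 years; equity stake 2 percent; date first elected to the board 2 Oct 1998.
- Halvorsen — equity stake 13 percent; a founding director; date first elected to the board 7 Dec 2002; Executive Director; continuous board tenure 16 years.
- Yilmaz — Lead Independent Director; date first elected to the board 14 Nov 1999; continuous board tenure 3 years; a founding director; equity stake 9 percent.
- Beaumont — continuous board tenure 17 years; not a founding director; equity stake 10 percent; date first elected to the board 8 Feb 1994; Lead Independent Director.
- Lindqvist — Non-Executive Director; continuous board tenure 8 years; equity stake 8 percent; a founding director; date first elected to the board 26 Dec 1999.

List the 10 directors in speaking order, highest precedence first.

By board role: Haddad, Beaumont, Yilmaz and Dimitriou (Lead Independent Director); then Halvorsen, Johansson and Pereira (Executive Director); then Lindqvist, Quinn and Bianchi (Non-Executive Director).
Among Haddad, Beaumont, Yilmaz and Dimitriou, by equity stake (higher first): Haddad and Beaumont (10 percent) before Yilmaz and Dimitriou (9 percent).
Haddad and Beaumont both have date first elected to the board 8 Feb 1994, so the next rule applies.
Among Haddad and Beaumont, by continuous board tenure (lower first) (reversed rule for this group): Haddad (6 years) before Beaumont (17 years).
Yilmaz and Dimitriou both have date first elected to the board 14 Nov 1999, so the next rule applies.
Among Yilmaz and Dimitriou, by continuous board tenure (lower first) (reversed rule for this group): Yilmaz (3 years) before Dimitriou (4 years).
Among Halvorsen, Johansson and Pereira, by equity stake (higher first): Halvorsen and Johansson (13 percent) before Pereira (4 percent).
Halvorsen and Johansson both have date first elected to the board 7 Dec 2002, so the next rule applies.
Among Halvorsen and Johansson, by continuous board tenure (lower first) (reversed rule for this group): Halvorsen (16 years) before Johansson (21 years).
Among Lindqvist, Quinn and Bianchi, by equity stake (higher first): Lindqvist (8 percent) before Quinn and Bianchi (2 percent).
Quinn and Bianchi both have date first elected to the board 2 Oct 1998, so the next rule applies.
Among Quinn and Bianchi, by continuous board tenure (higher first): Quinn (17 years) before Bianchi (1 year).
Full order: Haddad, Beaumont, Yilmaz, Dimitriou, Halvorsen, Johansson, Pereira, Lindqvist, Quinn, Bianchi.

Haddad, Beaumont, Yilmaz, Dimitriou, Halvorsen, Johansson, Pereira, Lindqvist, Quinn, Bianchi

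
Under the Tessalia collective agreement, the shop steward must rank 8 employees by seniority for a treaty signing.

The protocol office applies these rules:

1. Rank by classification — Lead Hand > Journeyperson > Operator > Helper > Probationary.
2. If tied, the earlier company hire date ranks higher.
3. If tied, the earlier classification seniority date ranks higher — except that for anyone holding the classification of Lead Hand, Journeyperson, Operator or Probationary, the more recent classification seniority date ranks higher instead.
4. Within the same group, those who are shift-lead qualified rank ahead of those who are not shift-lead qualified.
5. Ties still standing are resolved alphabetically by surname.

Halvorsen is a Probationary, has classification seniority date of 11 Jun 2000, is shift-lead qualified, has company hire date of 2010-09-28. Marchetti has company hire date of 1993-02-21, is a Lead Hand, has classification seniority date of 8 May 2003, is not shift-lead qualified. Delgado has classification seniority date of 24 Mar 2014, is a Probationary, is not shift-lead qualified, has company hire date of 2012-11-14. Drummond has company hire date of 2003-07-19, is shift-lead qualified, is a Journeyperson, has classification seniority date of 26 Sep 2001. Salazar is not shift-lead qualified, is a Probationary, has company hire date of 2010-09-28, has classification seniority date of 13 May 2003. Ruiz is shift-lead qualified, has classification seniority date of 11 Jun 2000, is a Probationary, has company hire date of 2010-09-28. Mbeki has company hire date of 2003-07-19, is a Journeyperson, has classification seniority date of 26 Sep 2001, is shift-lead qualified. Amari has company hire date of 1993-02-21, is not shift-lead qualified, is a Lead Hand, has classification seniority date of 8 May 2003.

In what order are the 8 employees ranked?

Amari, Marchetti, Drummond, Mbeki, Salazar, Halvorsen, Ruiz, Delgado

By classification: Amari and Marchetti (Lead Hand); then Drummond and Mbeki (Journeyperson); then Salazar, Halvorsen, Ruiz and Delgado (Probationary).
Amari and Marchetti both have company hire date 1993-02-21, so the next rule applies.
Amari and Marchetti both have classification seniority date 8 May 2003, so the next rule applies.
Amari and Marchetti are each not shift-lead qualified, so the next rule applies.
Among Amari and Marchetti, alphabetically by surname: Amari before Marchetti.
Drummond and Mbeki both have company hire date 2003-07-19, so the next rule applies.
Drummond and Mbeki both have classification seniority date 26 Sep 2001, so the next rule applies.
Drummond and Mbeki are each shift-lead qualified, so the next rule applies.
Among Drummond and Mbeki, alphabetically by surname: Drummond before Mbeki.
Among Salazar, Halvorsen, Ruiz and Delgado, by company hire date (earlier first): Salazar, Halvorsen and Ruiz (2010-09-28) before Delgado (2012-11-14).
Among Salazar, Halvorsen and Ruiz, by classification seniority date (later first) (reversed rule for this group): Salazar (13 May 2003) before Halvorsen and Ruiz (11 Jun 2000).
Halvorsen and Ruiz are each shift-lead qualified, so the next rule applies.
Among Halvorsen and Ruiz, alphabetically by surname: Halvorsen before Ruiz.
Full order: Amari, Marchetti, Drummond, Mbeki, Salazar, Halvorsen, Ruiz, Delgado.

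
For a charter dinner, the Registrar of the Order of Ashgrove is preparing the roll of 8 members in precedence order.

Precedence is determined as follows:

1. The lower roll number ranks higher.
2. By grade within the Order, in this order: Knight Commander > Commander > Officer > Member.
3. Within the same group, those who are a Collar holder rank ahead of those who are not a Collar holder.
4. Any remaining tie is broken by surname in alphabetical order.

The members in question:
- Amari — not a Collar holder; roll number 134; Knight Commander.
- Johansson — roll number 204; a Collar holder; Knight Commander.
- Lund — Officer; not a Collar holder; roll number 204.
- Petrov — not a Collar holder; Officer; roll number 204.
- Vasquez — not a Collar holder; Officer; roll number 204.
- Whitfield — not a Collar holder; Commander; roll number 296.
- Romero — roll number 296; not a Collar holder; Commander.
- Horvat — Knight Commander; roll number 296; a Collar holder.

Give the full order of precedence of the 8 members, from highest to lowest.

By roll number (lower first): Amari (134); then Johansson, Lund, Petrov and Vasquez (each 204); then Horvat, Romero and Whitfield (each 296).
Among Johansson, Lund, Petrov and Vasquez, by grade within the Order: Johansson (Knight Commander) before Lund, Petrov and Vasquez (Officer).
Lund, Petrov and Vasquez are each not a Collar holder, so the next rule applies.
Among Lund, Petrov and Vasquez, alphabetically by surname: Lund before Petrov before Vasquez.
Among Horvat, Romero and Whitfield, by grade within the Order: Horvat (Knight Commander) before Romero and Whitfield (Commander).
Romero and Whitfield are each not a Collar holder, so the next rule applies.
Among Romero and Whitfield, alphabetically by surname: Romero before Whitfield.
Full order: Amari, Johansson, Lund, Petrov, Vasquez, Horvat, Romero, Whitfield.

Amari, Johansson, Lund, Petrov, Vasquez, Horvat, Romero, Whitfield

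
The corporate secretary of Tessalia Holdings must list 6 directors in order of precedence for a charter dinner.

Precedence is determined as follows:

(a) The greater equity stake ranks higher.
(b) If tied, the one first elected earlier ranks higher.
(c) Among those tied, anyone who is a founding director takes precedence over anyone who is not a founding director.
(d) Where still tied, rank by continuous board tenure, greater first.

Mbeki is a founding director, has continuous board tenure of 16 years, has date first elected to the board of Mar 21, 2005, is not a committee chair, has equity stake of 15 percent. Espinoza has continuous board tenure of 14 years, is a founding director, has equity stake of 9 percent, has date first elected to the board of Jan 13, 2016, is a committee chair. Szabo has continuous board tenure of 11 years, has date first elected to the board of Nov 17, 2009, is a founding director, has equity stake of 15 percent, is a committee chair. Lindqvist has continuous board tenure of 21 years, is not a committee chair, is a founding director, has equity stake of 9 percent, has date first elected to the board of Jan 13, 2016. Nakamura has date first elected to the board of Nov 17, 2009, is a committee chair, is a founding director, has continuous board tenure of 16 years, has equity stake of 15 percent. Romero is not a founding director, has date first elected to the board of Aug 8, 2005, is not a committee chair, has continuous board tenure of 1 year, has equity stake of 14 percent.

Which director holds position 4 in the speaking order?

Romero

By equity stake (higher first): Mbeki, Nakamura and Szabo (each 15 percent); then Romero (14 percent); then Lindqvist and Espinoza (both 9 percent).
Among Mbeki, Nakamura and Szabo, by date first elected to the board (earlier first): Mbeki (Mar 21, 2005) before Nakamura and Szabo (Nov 17, 2009).
Nakamura and Szabo are each a founding director, so the next rule applies.
Among Nakamura and Szabo, by continuous board tenure (higher first): Nakamura (16 years) before Szabo (11 years).
Lindqvist and Espinoza both have date first elected to the board Jan 13, 2016, so the next rule applies.
Lindqvist and Espinoza are each a founding director, so the next rule applies.
Among Lindqvist and Espinoza, by continuous board tenure (higher first): Lindqvist (21 years) before Espinoza (14 years).
Order: Mbeki, Nakamura, Szabo, Romero, Lindqvist, Espinoza.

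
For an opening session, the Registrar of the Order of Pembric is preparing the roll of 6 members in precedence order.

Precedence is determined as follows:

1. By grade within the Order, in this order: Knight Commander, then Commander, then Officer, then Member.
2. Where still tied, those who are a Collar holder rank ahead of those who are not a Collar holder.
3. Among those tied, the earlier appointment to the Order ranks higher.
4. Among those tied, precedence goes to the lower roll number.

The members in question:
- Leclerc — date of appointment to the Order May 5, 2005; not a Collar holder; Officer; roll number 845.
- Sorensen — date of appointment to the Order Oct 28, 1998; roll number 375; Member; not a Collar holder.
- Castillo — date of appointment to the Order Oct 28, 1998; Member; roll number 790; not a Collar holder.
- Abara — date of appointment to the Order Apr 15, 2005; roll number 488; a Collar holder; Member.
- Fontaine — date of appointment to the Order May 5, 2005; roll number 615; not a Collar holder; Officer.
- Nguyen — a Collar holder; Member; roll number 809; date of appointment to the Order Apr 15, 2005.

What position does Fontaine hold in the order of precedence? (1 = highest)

By grade within the Order: Fontaine and Leclerc (Officer); then Abara, Nguyen, Sorensen and Castillo (Member).
Fontaine and Leclerc are each not a Collar holder, so the next rule applies.
Fontaine and Leclerc both have date of appointment to the Order May 5, 2005, so the next rule applies.
Among Fontaine and Leclerc, by roll number (lower first): Fontaine (615) before Leclerc (845).
Among Abara, Nguyen, Sorensen and Castillo, a Collar holder before not a Collar holder: Abara and Nguyen (a Collar holder) before Sorensen and Castillo (not a Collar holder).
Abara and Nguyen both have date of appointment to the Order Apr 15, 2005, so the next rule applies.
Among Abara and Nguyen, by roll number (lower first): Abara (488) before Nguyen (809).
Sorensen and Castillo both have date of appointment to the Order Oct 28, 1998, so the next rule applies.
Among Sorensen and Castillo, by roll number (lower first): Sorensen (375) before Castillo (790).
Order: Fontaine, Leclerc, Abara, Nguyen, Sorensen, Castillo. So position 1.

1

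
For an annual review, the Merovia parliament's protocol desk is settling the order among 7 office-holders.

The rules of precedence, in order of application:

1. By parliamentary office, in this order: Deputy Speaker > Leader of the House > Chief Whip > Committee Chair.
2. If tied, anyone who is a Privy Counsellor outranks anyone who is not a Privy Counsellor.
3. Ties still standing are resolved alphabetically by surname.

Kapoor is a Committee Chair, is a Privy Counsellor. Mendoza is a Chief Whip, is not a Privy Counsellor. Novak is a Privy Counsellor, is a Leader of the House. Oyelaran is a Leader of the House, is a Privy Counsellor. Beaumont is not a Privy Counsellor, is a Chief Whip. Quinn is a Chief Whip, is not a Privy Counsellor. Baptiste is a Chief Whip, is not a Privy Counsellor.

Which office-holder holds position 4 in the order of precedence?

Beaumont

By parliamentary office: Novak and Oyelaran (Leader of the House); then Baptiste, Beaumont, Mendoza and Quinn (Chief Whip); then Kapoor (Committee Chair).
Novak and Oyelaran are each a Privy Counsellor, so the next rule applies.
Among Novak and Oyelaran, alphabetically by surname: Novak before Oyelaran.
Baptiste, Beaumont, Mendoza and Quinn are each not a Privy Counsellor, so the next rule applies.
Among Baptiste, Beaumont, Mendoza and Quinn, alphabetically by surname: Baptiste before Beaumont before Mendoza before Quinn.
Order: Novak, Oyelaran, Baptiste, Beaumont, Mendoza, Quinn, Kapoor.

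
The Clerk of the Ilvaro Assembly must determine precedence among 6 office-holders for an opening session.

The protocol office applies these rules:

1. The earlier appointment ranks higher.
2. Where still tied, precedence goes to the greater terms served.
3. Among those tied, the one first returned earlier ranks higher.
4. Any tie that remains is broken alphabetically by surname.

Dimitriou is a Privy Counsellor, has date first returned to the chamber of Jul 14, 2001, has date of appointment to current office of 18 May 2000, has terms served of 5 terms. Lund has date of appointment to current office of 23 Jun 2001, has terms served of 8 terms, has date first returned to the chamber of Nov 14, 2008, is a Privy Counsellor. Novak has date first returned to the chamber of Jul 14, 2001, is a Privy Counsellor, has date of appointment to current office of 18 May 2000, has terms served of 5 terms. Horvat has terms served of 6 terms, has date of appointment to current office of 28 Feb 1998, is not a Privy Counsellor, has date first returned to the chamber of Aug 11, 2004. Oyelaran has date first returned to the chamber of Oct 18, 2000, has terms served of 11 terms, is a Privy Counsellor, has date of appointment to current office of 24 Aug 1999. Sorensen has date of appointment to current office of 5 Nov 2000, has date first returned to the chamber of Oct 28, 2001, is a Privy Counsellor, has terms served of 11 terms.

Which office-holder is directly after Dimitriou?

Novak

By date of appointment to current office (earlier first): Horvat (28 Feb 1998); then Oyelaran (24 Aug 1999); then Dimitriou and Novak (both 18 May 2000); then Sorensen (5 Nov 2000); then Lund (23 Jun 2001).
Dimitriou and Novak both have terms served 5 terms, so the next rule applies.
Dimitriou and Novak both have date first returned to the chamber Jul 14, 2001, so the next rule applies.
Among Dimitriou and Novak, alphabetically by surname: Dimitriou before Novak.
Order: Horvat, Oyelaran, Dimitriou, Novak, Sorensen, Lund.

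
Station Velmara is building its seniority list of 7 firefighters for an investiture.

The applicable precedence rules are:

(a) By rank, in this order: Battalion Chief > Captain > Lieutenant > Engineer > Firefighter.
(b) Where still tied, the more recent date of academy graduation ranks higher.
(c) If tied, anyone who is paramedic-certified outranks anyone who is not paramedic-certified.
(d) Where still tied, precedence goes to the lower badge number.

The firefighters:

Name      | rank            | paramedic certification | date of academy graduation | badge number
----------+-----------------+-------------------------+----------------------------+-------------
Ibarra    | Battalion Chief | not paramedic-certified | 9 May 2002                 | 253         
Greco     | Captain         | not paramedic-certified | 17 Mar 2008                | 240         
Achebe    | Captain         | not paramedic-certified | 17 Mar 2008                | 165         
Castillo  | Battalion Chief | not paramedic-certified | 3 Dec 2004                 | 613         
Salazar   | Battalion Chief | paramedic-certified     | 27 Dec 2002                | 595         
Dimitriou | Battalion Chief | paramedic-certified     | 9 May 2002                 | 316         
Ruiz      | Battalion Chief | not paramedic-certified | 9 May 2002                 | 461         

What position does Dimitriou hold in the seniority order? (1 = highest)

3

By rank: Castillo, Salazar, Dimitriou, Ibarra and Ruiz (Battalion Chief); then Achebe and Greco (Captain).
Among Castillo, Salazar, Dimitriou, Ibarra and Ruiz, by date of academy graduation (later first): Castillo (3 Dec 2004) before Salazar (27 Dec 2002) before Dimitriou, Ibarra and Ruiz (9 May 2002).
Among Dimitriou, Ibarra and Ruiz, paramedic-certified before not paramedic-certified: Dimitriou (paramedic-certified) before Ibarra and Ruiz (not paramedic-certified).
Among Ibarra and Ruiz, by badge number (lower first): Ibarra (253) before Ruiz (461).
Achebe and Greco both have date of academy graduation 17 Mar 2008, so the next rule applies.
Achebe and Greco are each not paramedic-certified, so the next rule applies.
Among Achebe and Greco, by badge number (lower first): Achebe (165) before Greco (240).
Order: Castillo, Salazar, Dimitriou, Ibarra, Ruiz, Achebe, Greco. So position 3.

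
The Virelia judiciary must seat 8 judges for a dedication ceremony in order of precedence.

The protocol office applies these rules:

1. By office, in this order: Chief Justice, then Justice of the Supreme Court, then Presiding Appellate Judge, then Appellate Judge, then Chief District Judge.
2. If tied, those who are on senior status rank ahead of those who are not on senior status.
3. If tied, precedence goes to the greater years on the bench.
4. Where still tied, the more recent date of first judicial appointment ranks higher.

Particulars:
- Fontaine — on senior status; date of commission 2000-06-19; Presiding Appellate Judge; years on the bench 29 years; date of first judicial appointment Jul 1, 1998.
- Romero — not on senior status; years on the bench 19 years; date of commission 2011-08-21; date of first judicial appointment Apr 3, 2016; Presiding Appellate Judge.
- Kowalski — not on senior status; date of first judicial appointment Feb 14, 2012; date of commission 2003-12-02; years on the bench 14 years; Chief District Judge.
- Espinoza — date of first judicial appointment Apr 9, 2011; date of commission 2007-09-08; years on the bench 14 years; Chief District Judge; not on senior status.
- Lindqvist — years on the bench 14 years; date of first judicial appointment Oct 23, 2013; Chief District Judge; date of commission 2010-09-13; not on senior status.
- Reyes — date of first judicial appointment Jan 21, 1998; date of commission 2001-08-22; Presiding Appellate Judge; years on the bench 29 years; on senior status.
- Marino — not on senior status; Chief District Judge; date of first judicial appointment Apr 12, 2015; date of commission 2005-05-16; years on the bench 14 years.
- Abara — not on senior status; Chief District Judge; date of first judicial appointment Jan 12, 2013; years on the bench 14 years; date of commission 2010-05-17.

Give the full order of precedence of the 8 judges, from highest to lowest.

Fontaine, Reyes, Romero, Marino, Lindqvist, Abara, Kowalski, Espinoza

By office: Fontaine, Reyes and Romero (Presiding Appellate Judge); then Marino, Lindqvist, Abara, Kowalski and Espinoza (Chief District Judge).
Among Fontaine, Reyes and Romero, on senior status before not on senior status: Fontaine and Reyes (on senior status) before Romero (not on senior status).
Fontaine and Reyes both have years on the bench 29 years, so the next rule applies.
Among Fontaine and Reyes, by date of first judicial appointment (later first): Fontaine (Jul 1, 1998) before Reyes (Jan 21, 1998).
Marino, Lindqvist, Abara, Kowalski and Espinoza are each not on senior status, so the next rule applies.
Marino, Lindqvist, Abara, Kowalski and Espinoza all have years on the bench 14 years, so the next rule applies.
Among Marino, Lindqvist, Abara, Kowalski and Espinoza, by date of first judicial appointment (later first): Marino (Apr 12, 2015) before Lindqvist (Oct 23, 2013) before Abara (Jan 12, 2013) before Kowalski (Feb 14, 2012) before Espinoza (Apr 9, 2011).
Full order: Fontaine, Reyes, Romero, Marino, Lindqvist, Abara, Kowalski, Espinoza.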